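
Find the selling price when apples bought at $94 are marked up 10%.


Calculate the markup amount:
10% of $94 = $9.40
Add to cost:
$94 + $9.40 = $103.40

$103.40


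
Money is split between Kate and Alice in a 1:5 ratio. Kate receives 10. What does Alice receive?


Find the multiplier:
10 / 1 = 10
Apply to Alice's share:
5 x 10 = 50

50


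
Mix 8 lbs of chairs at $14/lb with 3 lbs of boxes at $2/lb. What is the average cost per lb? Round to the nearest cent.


Cost of chairs:
8 x $14 = $112
Cost of boxes:
3 x $2 = $6
Total cost: $112 + $6 = $118
Total weight: 11 lbs
Average: $118 / 11 = $10.7272... ≈ $10.73/lb

$10.73/lb


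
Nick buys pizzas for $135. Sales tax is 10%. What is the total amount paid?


Calculate the tax:
10% of $135 = $13.50
Add tax to price:
$135 + $13.50 = $148.50

$148.50


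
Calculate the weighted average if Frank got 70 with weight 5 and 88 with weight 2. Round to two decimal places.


Weighted sum:
5 x 70 + 2 x 88 = 526
Total weight:
5 + 2 = 7
Weighted average:
526 / 7 = 75.1428... ≈ 75.14

75.14


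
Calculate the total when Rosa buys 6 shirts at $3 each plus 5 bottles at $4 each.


Cost of shirts:
6 x $3 = $18
Cost of bottles:
5 x $4 = $20
Add both:
$18 + $20 = $38

$38


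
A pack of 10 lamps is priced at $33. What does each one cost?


Total cost: $33
Number of items: 10
Unit price: $33 / 10 = $3.30

$3.30


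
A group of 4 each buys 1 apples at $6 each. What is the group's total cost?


Cost per person:
1 x $6 = $6
Group total:
4 x $6 = $24

$24


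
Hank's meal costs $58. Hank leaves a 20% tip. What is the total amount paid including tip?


Calculate the tip:
20% of $58 = $11.60
Add tip to meal cost:
$58 + $11.60 = $69.60

$69.60


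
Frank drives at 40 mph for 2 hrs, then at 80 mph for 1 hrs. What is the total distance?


Leg 1 distance:
40 x 2 = 80 miles
Leg 2 distance:
80 x 1 = 80 miles
Total distance:
80 + 80 = 160 miles

160 miles


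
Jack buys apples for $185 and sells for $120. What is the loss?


Selling price = $120
Cost price = $185
Loss = cost price - selling price:
Loss = $185 - $120 = $65

$65


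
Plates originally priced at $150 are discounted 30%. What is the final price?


Calculate the discount amount:
30% of $150 = $45
Subtract from original:
$150 - $45 = $105

$105


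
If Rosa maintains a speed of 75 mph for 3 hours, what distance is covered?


Use the formula: distance = speed x time
Speed = 75 mph, Time = 3 hours
75 x 3 = 225 miles

225 miles


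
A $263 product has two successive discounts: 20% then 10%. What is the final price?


First discount:
20% of $263 = $52.60
Price after first discount:
$263 - $52.60 = $210.40
Second discount:
10% of $210.40 = $21.04
Final price:
$210.40 - $21.04 = $189.36

$189.36


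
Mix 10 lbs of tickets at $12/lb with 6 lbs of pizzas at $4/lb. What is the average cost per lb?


Cost of tickets:
10 x $12 = $120
Cost of pizzas:
6 x $4 = $24
Total cost: $120 + $24 = $144
Total weight: 16 lbs
Average: $144 / 16 = $9/lb

$9/lb


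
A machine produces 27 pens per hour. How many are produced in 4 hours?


Production rate: 27 pens per hour
Time: 4 hours
Total: 27 x 4 = 108 pens

108 pens


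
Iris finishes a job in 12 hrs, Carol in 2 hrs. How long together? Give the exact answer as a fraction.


Iris's rate: 1/12 of the job per hour
Carol's rate: 1/2 of the job per hour
Combined rate: 1/12 + 1/2 = 7/12 per hour
Time = 1 / (7/12) = 12/7 hours (≈ 1.71 hours)

12/7 hours


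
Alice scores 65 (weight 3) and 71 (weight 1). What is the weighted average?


Weighted sum:
3 x 65 + 1 x 71 = 266
Total weight:
3 + 1 = 4
Weighted average:
266 / 4 = 66.5

66.5


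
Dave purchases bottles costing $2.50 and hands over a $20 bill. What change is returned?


Start with the amount paid:
$20
Subtract the price:
$20 - $2.50 = $17.50

$17.50


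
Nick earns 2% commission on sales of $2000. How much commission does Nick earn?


Convert rate to decimal:
2% = 0.02
Multiply by sales:
$2000 x 0.02 = $40

$40


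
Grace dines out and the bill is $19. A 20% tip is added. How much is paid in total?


Calculate the tip:
20% of $19 = $3.80
Add tip to meal cost:
$19 + $3.80 = $22.80

$22.80


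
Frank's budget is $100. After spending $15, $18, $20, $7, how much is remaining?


Add up expenses:
$15 + $18 + $20 + $7 = $60
Subtract from budget:
$100 - $60 = $40

$40


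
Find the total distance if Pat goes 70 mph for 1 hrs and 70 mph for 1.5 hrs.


Leg 1 distance:
70 x 1 = 70 miles
Leg 2 distance:
70 x 1.5 = 105 miles
Total distance:
70 + 105 = 175 miles

175 miles


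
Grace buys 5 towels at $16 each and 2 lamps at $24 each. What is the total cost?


Cost of towels:
5 x $16 = $80
Cost of lamps:
2 x $24 = $48
Add both:
$80 + $48 = $128

$128


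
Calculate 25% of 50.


Convert percentage to decimal:
25% = 0.25
Multiply:
50 x 0.25 = 12.5

12.5


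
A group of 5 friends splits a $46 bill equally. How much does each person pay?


Total bill: $46
Number of people: 5
Each pays: $46 / 5 = $9.20

$9.20


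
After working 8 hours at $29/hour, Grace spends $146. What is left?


Calculate earnings:
8 x $29 = $232
Subtract spending:
$232 - $146 = $86

$86


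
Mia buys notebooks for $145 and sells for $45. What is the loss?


Selling price = $45
Cost price = $145
Loss = cost price - selling price:
Loss = $145 - $45 = $100

$100


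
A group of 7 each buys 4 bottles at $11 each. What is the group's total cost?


Cost per person:
4 x $11 = $44
Group total:
7 x $44 = $308

$308


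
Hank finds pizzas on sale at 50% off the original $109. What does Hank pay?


Calculate the discount amount:
50% of $109 = $54.50
Subtract from original:
$109 - $54.50 = $54.50

$54.50


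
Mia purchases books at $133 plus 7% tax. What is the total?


Calculate the tax:
7% of $133 = $9.31
Add tax to price:
$133 + $9.31 = $142.31

$142.31


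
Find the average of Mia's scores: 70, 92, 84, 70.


Add the scores:
70 + 92 + 84 + 70 = 316
Divide by the number of tests:
316 / 4 = 79

79


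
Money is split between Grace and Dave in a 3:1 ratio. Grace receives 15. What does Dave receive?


Find the multiplier:
15 / 3 = 5
Apply to Dave's share:
1 x 5 = 5

5


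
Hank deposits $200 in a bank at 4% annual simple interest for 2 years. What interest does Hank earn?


Use the formula I = P x R x T / 100
P x R x T = 200 x 4 x 2 = 1600
I = 1600 / 100 = $16

$16


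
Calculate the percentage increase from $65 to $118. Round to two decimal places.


Find the absolute change:
|118 - 65| = 53
Divide by original and multiply by 100:
53 / 65 x 100 = 81.5384...% ≈ 81.54%

81.54%


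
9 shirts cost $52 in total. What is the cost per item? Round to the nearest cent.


Total cost: $52
Number of items: 9
Unit price: $52 / 9 = $5.7777... ≈ $5.78

$5.78


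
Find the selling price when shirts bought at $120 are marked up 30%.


Calculate the markup amount:
30% of $120 = $36
Add to cost:
$120 + $36 = $156

$156


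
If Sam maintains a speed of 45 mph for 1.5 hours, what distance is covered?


Use the formula: distance = speed x time
Speed = 45 mph, Time = 1.5 hours
45 x 1.5 = 67.5 miles

67.5 miles


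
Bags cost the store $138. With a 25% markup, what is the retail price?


Calculate the markup amount:
25% of $138 = $34.50
Add to cost:
$138 + $34.50 = $172.50

$172.50


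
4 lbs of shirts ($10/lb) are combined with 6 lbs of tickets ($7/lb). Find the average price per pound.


Cost of shirts:
4 x $10 = $40
Cost of tickets:
6 x $7 = $42
Total cost: $40 + $42 = $82
Total weight: 10 lbs
Average: $82 / 10 = $8.20/lb

$8.20/lb


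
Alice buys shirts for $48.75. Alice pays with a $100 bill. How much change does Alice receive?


Start with the amount paid:
$100
Subtract the price:
$100 - $48.75 = $51.25

$51.25


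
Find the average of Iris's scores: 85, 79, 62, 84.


Add the scores:
85 + 79 + 62 + 84 = 310
Divide by the number of tests:
310 / 4 = 77.5

77.5


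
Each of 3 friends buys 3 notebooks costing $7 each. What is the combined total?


Cost per person:
3 x $7 = $21
Group total:
3 x $21 = $63

$63


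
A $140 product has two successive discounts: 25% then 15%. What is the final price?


First discount:
25% of $140 = $35
Price after first discount:
$140 - $35 = $105
Second discount:
15% of $105 = $15.75
Final price:
$105 - $15.75 = $89.25

$89.25


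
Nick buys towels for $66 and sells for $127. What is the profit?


Selling price = $127
Cost price = $66
Profit = selling price - cost price:
Profit = $127 - $66 = $61

$61


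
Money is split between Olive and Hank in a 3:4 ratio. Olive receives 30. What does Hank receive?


Find the multiplier:
30 / 3 = 10
Apply to Hank's share:
4 x 10 = 40

40


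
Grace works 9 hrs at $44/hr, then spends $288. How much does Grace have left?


Calculate earnings:
9 x $44 = $396
Subtract spending:
$396 - $288 = $108

$108


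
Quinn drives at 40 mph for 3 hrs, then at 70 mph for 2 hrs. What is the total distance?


Leg 1 distance:
40 x 3 = 120 miles
Leg 2 distance:
70 x 2 = 140 miles
Total distance:
120 + 140 = 260 miles

260 miles


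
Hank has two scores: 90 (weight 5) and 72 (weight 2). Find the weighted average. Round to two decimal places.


Weighted sum:
5 x 90 + 2 x 72 = 594
Total weight:
5 + 2 = 7
Weighted average:
594 / 7 = 84.8571... ≈ 84.86

84.86


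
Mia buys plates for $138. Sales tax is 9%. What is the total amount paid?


Calculate the tax:
9% of $138 = $12.42
Add tax to price:
$138 + $12.42 = $150.42

$150.42


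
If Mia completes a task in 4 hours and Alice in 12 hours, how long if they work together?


Mia's rate: 1/4 of the job per hour
Alice's rate: 1/12 of the job per hour
Combined rate: 1/4 + 1/12 = 1/3 per hour
Time = 1 / (1/3) = 3 hours

3 hours


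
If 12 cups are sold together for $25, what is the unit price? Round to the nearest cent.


Total cost: $25
Number of items: 12
Unit price: $25 / 12 = $2.0833... ≈ $2.08

$2.08


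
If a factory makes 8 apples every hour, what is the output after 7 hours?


Production rate: 8 apples per hour
Time: 7 hours
Total: 8 x 7 = 56 apples

56 apples


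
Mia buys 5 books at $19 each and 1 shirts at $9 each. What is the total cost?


Cost of books:
5 x $19 = $95
Cost of shirts:
1 x $9 = $9
Add both:
$95 + $9 = $104

$104


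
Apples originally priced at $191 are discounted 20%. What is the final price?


Calculate the discount amount:
20% of $191 = $38.20
Subtract from original:
$191 - $38.20 = $152.80

$152.80


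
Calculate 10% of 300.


Convert percentage to decimal:
10% = 0.1
Multiply:
300 x 0.1 = 30

30


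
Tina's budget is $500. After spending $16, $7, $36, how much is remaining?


Add up expenses:
$16 + $7 + $36 = $59
Subtract from budget:
$500 - $59 = $441

$441


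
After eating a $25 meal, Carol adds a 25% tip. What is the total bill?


Calculate the tip:
25% of $25 = $6.25
Add tip to meal cost:
$25 + $6.25 = $31.25

$31.25


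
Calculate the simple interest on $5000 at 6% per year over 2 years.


Use the formula I = P x R x T / 100
P x R x T = 5000 x 6 x 2 = 60000
I = 60000 / 100 = $600

$600


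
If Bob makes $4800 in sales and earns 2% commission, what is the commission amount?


Convert rate to decimal:
2% = 0.02
Multiply by sales:
$4800 x 0.02 = $96

$96


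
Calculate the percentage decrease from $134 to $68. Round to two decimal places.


Find the absolute change:
|68 - 134| = 66
Divide by original and multiply by 100:
66 / 134 x 100 = 49.2537...% ≈ 49.25%

49.25%


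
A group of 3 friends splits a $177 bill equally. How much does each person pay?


Total bill: $177
Number of people: 3
Each pays: $177 / 3 = $59

$59


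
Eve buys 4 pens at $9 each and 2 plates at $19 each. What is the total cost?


Cost of pens:
4 x $9 = $36
Cost of plates:
2 x $19 = $38
Add both:
$36 + $38 = $74

$74


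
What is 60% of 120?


Convert percentage to decimal:
60% = 0.6
Multiply:
120 x 0.6 = 72

72


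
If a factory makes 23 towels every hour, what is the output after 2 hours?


Production rate: 23 towels per hour
Time: 2 hours
Total: 23 x 2 = 46 towels

46 towels


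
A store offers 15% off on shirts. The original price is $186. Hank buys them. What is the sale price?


Calculate the discount amount:
15% of $186 = $27.90
Subtract from original:
$186 - $27.90 = $158.10

$158.10


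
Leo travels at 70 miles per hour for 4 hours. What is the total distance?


Use the formula: distance = speed x time
Speed = 70 mph, Time = 4 hours
70 x 4 = 280 miles

280 miles


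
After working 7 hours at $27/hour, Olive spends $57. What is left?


Calculate earnings:
7 x $27 = $189
Subtract spending:
$189 - $57 = $132

$132


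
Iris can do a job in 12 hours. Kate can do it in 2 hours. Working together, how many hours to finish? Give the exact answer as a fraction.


Iris's rate: 1/12 of the job per hour
Kate's rate: 1/2 of the job per hour
Combined rate: 1/12 + 1/2 = 7/12 per hour
Time = 1 / (7/12) = 12/7 hours (≈ 1.71 hours)

12/7 hours


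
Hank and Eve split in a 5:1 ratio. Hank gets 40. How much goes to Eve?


Find the multiplier:
40 / 5 = 8
Apply to Eve's share:
1 x 8 = 8

8


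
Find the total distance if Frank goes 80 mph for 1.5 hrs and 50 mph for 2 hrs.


Leg 1 distance:
80 x 1.5 = 120 miles
Leg 2 distance:
50 x 2 = 100 miles
Total distance:
120 + 100 = 220 miles

220 miles


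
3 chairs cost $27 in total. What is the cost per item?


Total cost: $27
Number of items: 3
Unit price: $27 / 3 = $9

$9


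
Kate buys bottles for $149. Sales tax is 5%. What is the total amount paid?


Calculate the tax:
5% of $149 = $7.45
Add tax to price:
$149 + $7.45 = $156.45

$156.45


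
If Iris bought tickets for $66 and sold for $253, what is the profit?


Selling price = $253
Cost price = $66
Profit = selling price - cost price:
Profit = $253 - $66 = $187

$187


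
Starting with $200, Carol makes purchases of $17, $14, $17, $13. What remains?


Add up expenses:
$17 + $14 + $17 + $13 = $61
Subtract from budget:
$200 - $61 = $139

$139


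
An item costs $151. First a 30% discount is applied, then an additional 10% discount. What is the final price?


First discount:
30% of $151 = $45.30
Price after first discount:
$151 - $45.30 = $105.70
Second discount:
10% of $105.70 = $10.57
Final price:
$105.70 - $10.57 = $95.13

$95.13


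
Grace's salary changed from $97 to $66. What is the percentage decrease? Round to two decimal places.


Find the absolute change:
|66 - 97| = 31
Divide by original and multiply by 100:
31 / 97 x 100 = 31.9587...% ≈ 31.96%

31.96%


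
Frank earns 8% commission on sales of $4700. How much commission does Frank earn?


Convert rate to decimal:
8% = 0.08
Multiply by sales:
$4700 x 0.08 = $376

$376


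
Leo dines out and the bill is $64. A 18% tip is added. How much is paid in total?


Calculate the tip:
18% of $64 = $11.52
Add tip to meal cost:
$64 + $11.52 = $75.52

$75.52


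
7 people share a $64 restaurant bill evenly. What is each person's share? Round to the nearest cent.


Total bill: $64
Number of people: 7
Each pays: $64 / 7 = $9.1428... ≈ $9.14

$9.14


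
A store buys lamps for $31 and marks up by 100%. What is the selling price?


Calculate the markup amount:
100% of $31 = $31
Add to cost:
$31 + $31 = $62

$62


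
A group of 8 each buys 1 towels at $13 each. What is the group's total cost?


Cost per person:
1 x $13 = $13
Group total:
8 x $13 = $104

$104


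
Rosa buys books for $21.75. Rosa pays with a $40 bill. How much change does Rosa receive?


Start with the amount paid:
$40
Subtract the price:
$40 - $21.75 = $18.25

$18.25


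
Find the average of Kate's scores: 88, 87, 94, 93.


Add the scores:
88 + 87 + 94 + 93 = 362
Divide by the number of tests:
362 / 4 = 90.5

90.5


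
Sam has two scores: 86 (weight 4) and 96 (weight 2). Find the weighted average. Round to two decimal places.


Weighted sum:
4 x 86 + 2 x 96 = 536
Total weight:
4 + 2 = 6
Weighted average:
536 / 6 = 89.3333... ≈ 89.33

89.33


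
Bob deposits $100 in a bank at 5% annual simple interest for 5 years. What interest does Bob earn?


Use the formula I = P x R x T / 100
P x R x T = 100 x 5 x 5 = 2500
I = 2500 / 100 = $25

$25


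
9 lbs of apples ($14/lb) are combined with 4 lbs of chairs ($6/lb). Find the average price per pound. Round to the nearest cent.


Cost of apples:
9 x $14 = $126
Cost of chairs:
4 x $6 = $24
Total cost: $126 + $24 = $150
Total weight: 13 lbs
Average: $150 / 13 = $11.5384... ≈ $11.54/lb

$11.54/lb


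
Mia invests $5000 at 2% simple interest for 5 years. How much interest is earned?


Use the formula I = P x R x T / 100
P x R x T = 5000 x 2 x 5 = 50000
I = 50000 / 100 = $500

$500


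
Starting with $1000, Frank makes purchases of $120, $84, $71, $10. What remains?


Add up expenses:
$120 + $84 + $71 + $10 = $285
Subtract from budget:
$1000 - $285 = $715

$715


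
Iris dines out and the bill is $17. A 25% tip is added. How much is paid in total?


Calculate the tip:
25% of $17 = $4.25
Add tip to meal cost:
$17 + $4.25 = $21.25

$21.25


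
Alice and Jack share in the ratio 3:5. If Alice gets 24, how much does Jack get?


Find the multiplier:
24 / 3 = 8
Apply to Jack's share:
5 x 8 = 40

40


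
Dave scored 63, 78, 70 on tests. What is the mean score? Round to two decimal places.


Add the scores:
63 + 78 + 70 = 211
Divide by the number of tests:
211 / 3 = 70.3333... ≈ 70.33

70.33


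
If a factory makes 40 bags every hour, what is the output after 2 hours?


Production rate: 40 bags per hour
Time: 2 hours
Total: 40 x 2 = 80 bags

80 bags


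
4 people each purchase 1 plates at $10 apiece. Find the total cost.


Cost per person:
1 x $10 = $10
Group total:
4 x $10 = $40

$40


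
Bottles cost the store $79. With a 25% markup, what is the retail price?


Calculate the markup amount:
25% of $79 = $19.75
Add to cost:
$79 + $19.75 = $98.75

$98.75


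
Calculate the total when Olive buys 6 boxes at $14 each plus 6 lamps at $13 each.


Cost of boxes:
6 x $14 = $84
Cost of lamps:
6 x $13 = $78
Add both:
$84 + $78 = $162

$162


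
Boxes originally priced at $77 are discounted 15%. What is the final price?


Calculate the discount amount:
15% of $77 = $11.55
Subtract from original:
$77 - $11.55 = $65.45

$65.45


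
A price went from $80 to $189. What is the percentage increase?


Find the absolute change:
|189 - 80| = 109
Divide by original and multiply by 100:
109 / 80 x 100 = 136.25%

136.25%


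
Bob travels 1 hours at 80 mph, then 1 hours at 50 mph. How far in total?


Leg 1 distance:
80 x 1 = 80 miles
Leg 2 distance:
50 x 1 = 50 miles
Total distance:
80 + 50 = 130 miles

130 miles


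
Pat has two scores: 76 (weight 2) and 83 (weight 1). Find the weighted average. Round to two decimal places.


Weighted sum:
2 x 76 + 1 x 83 = 235
Total weight:
2 + 1 = 3
Weighted average:
235 / 3 = 78.3333... ≈ 78.33

78.33


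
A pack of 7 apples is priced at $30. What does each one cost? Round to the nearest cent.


Total cost: $30
Number of items: 7
Unit price: $30 / 7 = $4.2857... ≈ $4.29

$4.29


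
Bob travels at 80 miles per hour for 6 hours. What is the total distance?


Use the formula: distance = speed x time
Speed = 80 mph, Time = 6 hours
80 x 6 = 480 miles

480 miles


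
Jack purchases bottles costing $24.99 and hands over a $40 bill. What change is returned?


Start with the amount paid:
$40
Subtract the price:
$40 - $24.99 = $15.01

$15.01


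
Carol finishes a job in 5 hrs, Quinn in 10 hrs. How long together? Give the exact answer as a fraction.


Carol's rate: 1/5 of the job per hour
Quinn's rate: 1/10 of the job per hour
Combined rate: 1/5 + 1/10 = 3/10 per hour
Time = 1 / (3/10) = 10/3 hours (≈ 3.33 hours)

10/3 hours


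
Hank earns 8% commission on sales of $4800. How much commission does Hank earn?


Convert rate to decimal:
8% = 0.08
Multiply by sales:
$4800 x 0.08 = $384

$384


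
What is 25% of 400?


Convert percentage to decimal:
25% = 0.25
Multiply:
400 x 0.25 = 100

100


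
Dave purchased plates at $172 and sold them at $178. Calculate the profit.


Selling price = $178
Cost price = $172
Profit = selling price - cost price:
Profit = $178 - $172 = $6

$6


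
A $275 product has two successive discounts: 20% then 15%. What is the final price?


First discount:
20% of $275 = $55
Price after first discount:
$275 - $55 = $220
Second discount:
15% of $220 = $33
Final price:
$220 - $33 = $187

$187


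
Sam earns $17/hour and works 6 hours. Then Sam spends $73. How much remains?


Calculate earnings:
6 x $17 = $102
Subtract spending:
$102 - $73 = $29

$29


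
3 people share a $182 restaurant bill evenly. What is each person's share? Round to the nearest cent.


Total bill: $182
Number of people: 3
Each pays: $182 / 3 = $60.6666... ≈ $60.67

$60.67


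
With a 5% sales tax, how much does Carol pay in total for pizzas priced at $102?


Calculate the tax:
5% of $102 = $5.10
Add tax to price:
$102 + $5.10 = $107.10

$107.10


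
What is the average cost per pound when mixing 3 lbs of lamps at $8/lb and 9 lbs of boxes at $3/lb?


Cost of lamps:
3 x $8 = $24
Cost of boxes:
9 x $3 = $27
Total cost: $24 + $27 = $51
Total weight: 12 lbs
Average: $51 / 12 = $4.25/lb

$4.25/lb


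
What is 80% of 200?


Convert percentage to decimal:
80% = 0.8
Multiply:
200 x 0.8 = 160

160


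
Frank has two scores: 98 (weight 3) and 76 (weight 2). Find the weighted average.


Weighted sum:
3 x 98 + 2 x 76 = 446
Total weight:
3 + 2 = 5
Weighted average:
446 / 5 = 89.2

89.2


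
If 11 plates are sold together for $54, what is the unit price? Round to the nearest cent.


Total cost: $54
Number of items: 11
Unit price: $54 / 11 = $4.9090... ≈ $4.91

$4.91


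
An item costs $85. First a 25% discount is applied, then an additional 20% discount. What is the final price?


First discount:
25% of $85 = $21.25
Price after first discount:
$85 - $21.25 = $63.75
Second discount:
20% of $63.75 = $12.75
Final price:
$63.75 - $12.75 = $51

$51


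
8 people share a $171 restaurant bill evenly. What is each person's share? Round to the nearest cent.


Total bill: $171
Number of people: 8
Each pays: $171 / 8 = $21.375 ≈ $21.38

$21.38


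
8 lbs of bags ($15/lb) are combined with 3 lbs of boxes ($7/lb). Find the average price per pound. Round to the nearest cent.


Cost of bags:
8 x $15 = $120
Cost of boxes:
3 x $7 = $21
Total cost: $120 + $21 = $141
Total weight: 11 lbs
Average: $141 / 11 = $12.8181... ≈ $12.82/lb

$12.82/lb


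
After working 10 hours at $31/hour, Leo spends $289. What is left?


Calculate earnings:
10 x $31 = $310
Subtract spending:
$310 - $289 = $21

$21


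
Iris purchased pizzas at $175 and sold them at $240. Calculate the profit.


Selling price = $240
Cost price = $175
Profit = selling price - cost price:
Profit = $240 - $175 = $65

$65


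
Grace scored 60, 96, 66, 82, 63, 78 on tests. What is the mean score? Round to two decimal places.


Add the scores:
60 + 96 + 66 + 82 + 63 + 78 = 445
Divide by the number of tests:
445 / 6 = 74.1666... ≈ 74.17

74.17


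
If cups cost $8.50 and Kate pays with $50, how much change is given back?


Start with the amount paid:
$50
Subtract the price:
$50 - $8.50 = $41.50

$41.50


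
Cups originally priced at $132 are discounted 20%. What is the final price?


Calculate the discount amount:
20% of $132 = $26.40
Subtract from original:
$132 - $26.40 = $105.60

$105.60


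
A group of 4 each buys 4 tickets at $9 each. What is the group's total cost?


Cost per person:
4 x $9 = $36
Group total:
4 x $36 = $144

$144


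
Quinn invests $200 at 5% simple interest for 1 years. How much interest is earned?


Use the formula I = P x R x T / 100
P x R x T = 200 x 5 x 1 = 1000
I = 1000 / 100 = $10

$10


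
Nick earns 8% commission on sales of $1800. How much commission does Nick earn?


Convert rate to decimal:
8% = 0.08
Multiply by sales:
$1800 x 0.08 = $144

$144


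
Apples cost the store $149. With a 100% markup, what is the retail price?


Calculate the markup amount:
100% of $149 = $149
Add to cost:
$149 + $149 = $298

$298


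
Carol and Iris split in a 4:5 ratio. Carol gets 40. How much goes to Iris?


Find the multiplier:
40 / 4 = 10
Apply to Iris's share:
5 x 10 = 50

50


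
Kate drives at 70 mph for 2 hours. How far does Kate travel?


Use the formula: distance = speed x time
Speed = 70 mph, Time = 2 hours
70 x 2 = 140 miles

140 miles


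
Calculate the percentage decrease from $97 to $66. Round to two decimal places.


Find the absolute change:
|66 - 97| = 31
Divide by original and multiply by 100:
31 / 97 x 100 = 31.9587...% ≈ 31.96%

31.96%


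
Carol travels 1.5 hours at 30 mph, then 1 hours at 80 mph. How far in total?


Leg 1 distance:
30 x 1.5 = 45 miles
Leg 2 distance:
80 x 1 = 80 miles
Total distance:
45 + 80 = 125 miles

125 miles


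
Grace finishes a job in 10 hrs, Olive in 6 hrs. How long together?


Grace's rate: 1/10 of the job per hour
Olive's rate: 1/6 of the job per hour
Combined rate: 1/10 + 1/6 = 4/15 per hour
Time = 1 / (4/15) = 15/4 = 3.75 hours

3.75 hours


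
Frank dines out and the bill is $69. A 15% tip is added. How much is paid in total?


Calculate the tip:
15% of $69 = $10.35
Add tip to meal cost:
$69 + $10.35 = $79.35

$79.35


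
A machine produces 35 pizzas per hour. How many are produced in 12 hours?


Production rate: 35 pizzas per hour
Time: 12 hours
Total: 35 x 12 = 420 pizzas

420 pizzas


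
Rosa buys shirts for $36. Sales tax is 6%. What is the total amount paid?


Calculate the tax:
6% of $36 = $2.16
Add tax to price:
$36 + $2.16 = $38.16

$38.16


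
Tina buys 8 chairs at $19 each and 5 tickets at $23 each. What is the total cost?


Cost of chairs:
8 x $19 = $152
Cost of tickets:
5 x $23 = $115
Add both:
$152 + $115 = $267

$267


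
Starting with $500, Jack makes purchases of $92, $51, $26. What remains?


Add up expenses:
$92 + $51 + $26 = $169
Subtract from budget:
$500 - $169 = $331

$331


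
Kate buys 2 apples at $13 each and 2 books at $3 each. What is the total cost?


Cost of apples:
2 x $13 = $26
Cost of books:
2 x $3 = $6
Add both:
$26 + $6 = $32

$32


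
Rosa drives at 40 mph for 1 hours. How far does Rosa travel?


Use the formula: distance = speed x time
Speed = 40 mph, Time = 1 hours
40 x 1 = 40 miles

40 miles


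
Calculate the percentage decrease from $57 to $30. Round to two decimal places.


Find the absolute change:
|30 - 57| = 27
Divide by original and multiply by 100:
27 / 57 x 100 = 47.3684...% ≈ 47.37%

47.37%


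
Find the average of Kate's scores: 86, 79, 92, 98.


Add the scores:
86 + 79 + 92 + 98 = 355
Divide by the number of tests:
355 / 4 = 88.75

88.75


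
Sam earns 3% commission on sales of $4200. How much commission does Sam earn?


Convert rate to decimal:
3% = 0.03
Multiply by sales:
$4200 x 0.03 = $126

$126


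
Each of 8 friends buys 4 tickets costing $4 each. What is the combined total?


Cost per person:
4 x $4 = $16
Group total:
8 x $16 = $128

$128


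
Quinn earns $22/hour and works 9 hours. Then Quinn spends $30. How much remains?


Calculate earnings:
9 x $22 = $198
Subtract spending:
$198 - $30 = $168

$168


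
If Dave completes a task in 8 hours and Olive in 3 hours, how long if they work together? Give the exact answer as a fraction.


Dave's rate: 1/8 of the job per hour
Olive's rate: 1/3 of the job per hour
Combined rate: 1/8 + 1/3 = 11/24 per hour
Time = 1 / (11/24) = 24/11 hours (≈ 2.18 hours)

24/11 hours


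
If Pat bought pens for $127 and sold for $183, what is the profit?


Selling price = $183
Cost price = $127
Profit = selling price - cost price:
Profit = $183 - $127 = $56

$56


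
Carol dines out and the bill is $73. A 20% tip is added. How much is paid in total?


Calculate the tip:
20% of $73 = $14.60
Add tip to meal cost:
$73 + $14.60 = $87.60

$87.60


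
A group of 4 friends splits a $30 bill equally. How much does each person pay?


Total bill: $30
Number of people: 4
Each pays: $30 / 4 = $7.50

$7.50


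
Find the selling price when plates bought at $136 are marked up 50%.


Calculate the markup amount:
50% of $136 = $68
Add to cost:
$136 + $68 = $204

$204


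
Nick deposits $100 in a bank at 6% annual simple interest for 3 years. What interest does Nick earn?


Use the formula I = P x R x T / 100
P x R x T = 100 x 6 x 3 = 1800
I = 1800 / 100 = $18

$18


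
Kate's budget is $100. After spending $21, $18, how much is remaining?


Add up expenses:
$21 + $18 = $39
Subtract from budget:
$100 - $39 = $61

$61


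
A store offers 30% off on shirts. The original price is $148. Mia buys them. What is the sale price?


Calculate the discount amount:
30% of $148 = $44.40
Subtract from original:
$148 - $44.40 = $103.60

$103.60


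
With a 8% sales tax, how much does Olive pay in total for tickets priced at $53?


Calculate the tax:
8% of $53 = $4.24
Add tax to price:
$53 + $4.24 = $57.24

$57.24


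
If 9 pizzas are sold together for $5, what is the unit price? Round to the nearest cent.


Total cost: $5
Number of items: 9
Unit price: $5 / 9 = $0.5555... ≈ $0.56

$0.56


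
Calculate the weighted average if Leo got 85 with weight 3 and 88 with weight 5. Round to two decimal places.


Weighted sum:
3 x 85 + 5 x 88 = 695
Total weight:
3 + 5 = 8
Weighted average:
695 / 8 = 86.875 ≈ 86.88

86.88


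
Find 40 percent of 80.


Convert percentage to decimal:
40% = 0.4
Multiply:
80 x 0.4 = 32

32


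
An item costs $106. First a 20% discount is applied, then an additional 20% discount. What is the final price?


First discount:
20% of $106 = $21.20
Price after first discount:
$106 - $21.20 = $84.80
Second discount:
20% of $84.80 = $16.96
Final price:
$84.80 - $16.96 = $67.84

$67.84


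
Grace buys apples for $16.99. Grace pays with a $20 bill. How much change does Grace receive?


Start with the amount paid:
$20
Subtract the price:
$20 - $16.99 = $3.01

$3.01


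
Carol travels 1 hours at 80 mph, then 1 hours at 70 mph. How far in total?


Leg 1 distance:
80 x 1 = 80 miles
Leg 2 distance:
70 x 1 = 70 miles
Total distance:
80 + 70 = 150 miles

150 miles


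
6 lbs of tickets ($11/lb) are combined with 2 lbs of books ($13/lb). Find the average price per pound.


Cost of tickets:
6 x $11 = $66
Cost of books:
2 x $13 = $26
Total cost: $66 + $26 = $92
Total weight: 8 lbs
Average: $92 / 8 = $11.50/lb

$11.50/lb


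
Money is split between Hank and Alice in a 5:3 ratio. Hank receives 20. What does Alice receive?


Find the multiplier:
20 / 5 = 4
Apply to Alice's share:
3 x 4 = 12

12


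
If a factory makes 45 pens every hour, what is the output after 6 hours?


Production rate: 45 pens per hour
Time: 6 hours
Total: 45 x 6 = 270 pens

270 pens


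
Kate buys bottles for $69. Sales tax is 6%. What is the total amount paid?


Calculate the tax:
6% of $69 = $4.14
Add tax to price:
$69 + $4.14 = $73.14

$73.14


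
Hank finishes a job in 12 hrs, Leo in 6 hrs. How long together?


Hank's rate: 1/12 of the job per hour
Leo's rate: 1/6 of the job per hour
Combined rate: 1/12 + 1/6 = 1/4 per hour
Time = 1 / (1/4) = 4 hours

4 hours


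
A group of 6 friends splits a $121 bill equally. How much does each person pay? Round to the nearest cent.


Total bill: $121
Number of people: 6
Each pays: $121 / 6 = $20.1666... ≈ $20.17

$20.17


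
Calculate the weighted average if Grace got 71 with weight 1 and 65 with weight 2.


Weighted sum:
1 x 71 + 2 x 65 = 201
Total weight:
1 + 2 = 3
Weighted average:
201 / 3 = 67

67


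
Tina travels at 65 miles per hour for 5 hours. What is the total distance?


Use the formula: distance = speed x time
Speed = 65 mph, Time = 5 hours
65 x 5 = 325 miles

325 miles


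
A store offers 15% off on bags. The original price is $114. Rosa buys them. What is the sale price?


Calculate the discount amount:
15% of $114 = $17.10
Subtract from original:
$114 - $17.10 = $96.90

$96.90


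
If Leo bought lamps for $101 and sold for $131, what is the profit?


Selling price = $131
Cost price = $101
Profit = selling price - cost price:
Profit = $131 - $101 = $30

$30


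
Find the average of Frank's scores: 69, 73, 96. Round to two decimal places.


Add the scores:
69 + 73 + 96 = 238
Divide by the number of tests:
238 / 3 = 79.3333... ≈ 79.33

79.33


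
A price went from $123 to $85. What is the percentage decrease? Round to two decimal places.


Find the absolute change:
|85 - 123| = 38
Divide by original and multiply by 100:
38 / 123 x 100 = 30.8943...% ≈ 30.89%

30.89%


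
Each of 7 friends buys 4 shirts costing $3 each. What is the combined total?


Cost per person:
4 x $3 = $12
Group total:
7 x $12 = $84

$84


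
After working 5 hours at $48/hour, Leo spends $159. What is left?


Calculate earnings:
5 x $48 = $240
Subtract spending:
$240 - $159 = $81

$81


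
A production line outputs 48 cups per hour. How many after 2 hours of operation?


Production rate: 48 cups per hour
Time: 2 hours
Total: 48 x 2 = 96 cups

96 cups


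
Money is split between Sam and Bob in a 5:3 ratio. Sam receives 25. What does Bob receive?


Find the multiplier:
25 / 5 = 5
Apply to Bob's share:
3 x 5 = 15

15


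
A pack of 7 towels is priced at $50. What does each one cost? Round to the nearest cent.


Total cost: $50
Number of items: 7
Unit price: $50 / 7 = $7.1428... ≈ $7.14

$7.14


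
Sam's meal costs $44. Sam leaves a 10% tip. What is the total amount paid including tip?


Calculate the tip:
10% of $44 = $4.40
Add tip to meal cost:
$44 + $4.40 = $48.40

$48.40


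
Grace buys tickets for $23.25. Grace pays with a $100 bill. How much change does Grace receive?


Start with the amount paid:
$100
Subtract the price:
$100 - $23.25 = $76.75

$76.75


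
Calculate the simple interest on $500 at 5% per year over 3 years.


Use the formula I = P x R x T / 100
P x R x T = 500 x 5 x 3 = 7500
I = 7500 / 100 = $75

$75


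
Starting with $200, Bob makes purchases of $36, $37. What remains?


Add up expenses:
$36 + $37 = $73
Subtract from budget:
$200 - $73 = $127

$127


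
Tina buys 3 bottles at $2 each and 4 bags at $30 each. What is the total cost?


Cost of bottles:
3 x $2 = $6
Cost of bags:
4 x $30 = $120
Add both:
$6 + $120 = $126

$126


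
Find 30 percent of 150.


Convert percentage to decimal:
30% = 0.3
Multiply:
150 x 0.3 = 45

45


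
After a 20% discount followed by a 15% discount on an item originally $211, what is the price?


First discount:
20% of $211 = $42.20
Price after first discount:
$211 - $42.20 = $168.80
Second discount:
15% of $168.80 = $25.32
Final price:
$168.80 - $25.32 = $143.48

$143.48


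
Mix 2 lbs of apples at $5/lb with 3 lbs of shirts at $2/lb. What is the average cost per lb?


Cost of apples:
2 x $5 = $10
Cost of shirts:
3 x $2 = $6
Total cost: $10 + $6 = $16
Total weight: 5 lbs
Average: $16 / 5 = $3.20/lb

$3.20/lb


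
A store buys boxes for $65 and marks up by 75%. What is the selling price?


Calculate the markup amount:
75% of $65 = $48.75
Add to cost:
$65 + $48.75 = $113.75

$113.75


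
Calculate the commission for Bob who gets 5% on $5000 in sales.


Convert rate to decimal:
5% = 0.05
Multiply by sales:
$5000 x 0.05 = $250

$250


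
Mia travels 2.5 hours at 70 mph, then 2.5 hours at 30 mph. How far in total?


Leg 1 distance:
70 x 2.5 = 175 miles
Leg 2 distance:
30 x 2.5 = 75 miles
Total distance:
175 + 75 = 250 miles

250 miles


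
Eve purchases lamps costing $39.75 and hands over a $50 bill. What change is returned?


Start with the amount paid:
$50
Subtract the price:
$50 - $39.75 = $10.25

$10.25


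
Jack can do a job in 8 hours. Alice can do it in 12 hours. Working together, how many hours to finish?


Jack's rate: 1/8 of the job per hour
Alice's rate: 1/12 of the job per hour
Combined rate: 1/8 + 1/12 = 5/24 per hour
Time = 1 / (5/24) = 24/5 = 4.8 hours

4.8 hours


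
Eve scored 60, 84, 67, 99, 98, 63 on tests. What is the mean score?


Add the scores:
60 + 84 + 67 + 99 + 98 + 63 = 471
Divide by the number of tests:
471 / 6 = 78.5

78.5


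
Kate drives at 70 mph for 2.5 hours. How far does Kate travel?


Use the formula: distance = speed x time
Speed = 70 mph, Time = 2.5 hours
70 x 2.5 = 175 miles

175 miles


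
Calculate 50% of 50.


Convert percentage to decimal:
50% = 0.5
Multiply:
50 x 0.5 = 25

25


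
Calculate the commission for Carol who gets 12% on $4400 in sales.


Convert rate to decimal:
12% = 0.12
Multiply by sales:
$4400 x 0.12 = $528

$528


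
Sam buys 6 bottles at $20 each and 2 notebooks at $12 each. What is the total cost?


Cost of bottles:
6 x $20 = $120
Cost of notebooks:
2 x $12 = $24
Add both:
$120 + $24 = $144

$144


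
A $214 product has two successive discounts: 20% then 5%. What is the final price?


First discount:
20% of $214 = $42.80
Price after first discount:
$214 - $42.80 = $171.20
Second discount:
5% of $171.20 = $8.56
Final price:
$171.20 - $8.56 = $162.64

$162.64


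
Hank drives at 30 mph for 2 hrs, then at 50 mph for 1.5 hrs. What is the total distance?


Leg 1 distance:
30 x 2 = 60 miles
Leg 2 distance:
50 x 1.5 = 75 miles
Total distance:
60 + 75 = 135 miles

135 miles


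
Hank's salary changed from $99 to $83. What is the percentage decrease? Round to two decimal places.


Find the absolute change:
|83 - 99| = 16
Divide by original and multiply by 100:
16 / 99 x 100 = 16.1616...% ≈ 16.16%

16.16%


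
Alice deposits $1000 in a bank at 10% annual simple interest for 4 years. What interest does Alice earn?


Use the formula I = P x R x T / 100
P x R x T = 1000 x 10 x 4 = 40000
I = 40000 / 100 = $400

$400


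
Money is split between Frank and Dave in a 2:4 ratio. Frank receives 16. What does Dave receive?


Find the multiplier:
16 / 2 = 8
Apply to Dave's share:
4 x 8 = 32

32


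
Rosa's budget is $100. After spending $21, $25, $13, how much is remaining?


Add up expenses:
$21 + $25 + $13 = $59
Subtract from budget:
$100 - $59 = $41

$41


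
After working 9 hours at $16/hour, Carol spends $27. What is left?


Calculate earnings:
9 x $16 = $144
Subtract spending:
$144 - $27 = $117

$117


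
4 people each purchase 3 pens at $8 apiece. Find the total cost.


Cost per person:
3 x $8 = $24
Group total:
4 x $24 = $96

$96


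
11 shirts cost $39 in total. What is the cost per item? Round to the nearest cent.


Total cost: $39
Number of items: 11
Unit price: $39 / 11 = $3.5454... ≈ $3.55

$3.55


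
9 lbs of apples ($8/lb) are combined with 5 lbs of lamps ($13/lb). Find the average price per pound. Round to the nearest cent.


Cost of apples:
9 x $8 = $72
Cost of lamps:
5 x $13 = $65
Total cost: $72 + $65 = $137
Total weight: 14 lbs
Average: $137 / 14 = $9.7857... ≈ $9.79/lb

$9.79/lb


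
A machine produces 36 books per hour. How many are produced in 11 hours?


Production rate: 36 books per hour
Time: 11 hours
Total: 36 x 11 = 396 books

396 books
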